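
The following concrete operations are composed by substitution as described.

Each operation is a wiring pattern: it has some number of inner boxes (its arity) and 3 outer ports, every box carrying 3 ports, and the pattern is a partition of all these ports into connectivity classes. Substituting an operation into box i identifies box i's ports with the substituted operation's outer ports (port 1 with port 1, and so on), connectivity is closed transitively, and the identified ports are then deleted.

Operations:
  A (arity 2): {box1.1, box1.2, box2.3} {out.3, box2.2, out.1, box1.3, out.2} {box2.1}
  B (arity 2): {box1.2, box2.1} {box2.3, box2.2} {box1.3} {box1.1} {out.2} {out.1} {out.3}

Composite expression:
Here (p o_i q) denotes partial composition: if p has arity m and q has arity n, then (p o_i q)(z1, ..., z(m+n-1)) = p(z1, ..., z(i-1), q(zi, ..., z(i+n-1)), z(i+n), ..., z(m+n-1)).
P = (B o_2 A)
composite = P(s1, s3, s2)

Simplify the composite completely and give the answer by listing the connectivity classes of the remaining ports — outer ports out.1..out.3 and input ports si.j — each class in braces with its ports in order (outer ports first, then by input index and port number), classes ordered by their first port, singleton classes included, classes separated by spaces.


Substituting into B glues patterns; closure does the rest.
through A, on inputs (s3, s2): {out.1, out.2, out.3, s2.2, s3.3} {s2.1} {s2.3, s3.1, s3.2} (out.j = stage outer ports)
through B, on inputs (s1, s3, s2): {out.1} {out.2} {out.3} {s1.1} {s1.2, s2.2, s3.3} {s1.3} {s2.1} {s2.3, s3.1, s3.2} (out.j = stage outer ports)

{out.1} {out.2} {out.3} {s1.1} {s1.2, s2.2, s3.3} {s1.3} {s2.1} {s2.3, s3.1, s3.2}


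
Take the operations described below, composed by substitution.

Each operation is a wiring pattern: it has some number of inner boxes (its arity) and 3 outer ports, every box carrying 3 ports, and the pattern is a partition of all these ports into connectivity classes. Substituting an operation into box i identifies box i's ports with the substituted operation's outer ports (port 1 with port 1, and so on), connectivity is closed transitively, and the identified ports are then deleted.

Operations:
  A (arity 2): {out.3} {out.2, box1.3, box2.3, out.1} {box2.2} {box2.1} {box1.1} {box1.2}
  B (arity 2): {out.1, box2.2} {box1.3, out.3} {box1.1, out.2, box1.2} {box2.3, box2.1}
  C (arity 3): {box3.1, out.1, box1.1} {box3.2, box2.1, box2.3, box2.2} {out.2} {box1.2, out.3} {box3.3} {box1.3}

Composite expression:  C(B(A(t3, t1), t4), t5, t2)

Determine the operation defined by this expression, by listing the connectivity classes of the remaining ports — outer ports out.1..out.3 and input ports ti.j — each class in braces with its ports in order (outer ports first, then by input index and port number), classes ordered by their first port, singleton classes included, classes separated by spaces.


{out.1, t2.1, t4.2} {out.2} {out.3, t1.3, t3.3} {t1.1} {t1.2} {t2.2, t5.1, t5.2, t5.3} {t2.3} {t3.1} {t3.2} {t4.1, t4.3}

Reachability decides: close wires over C-identified ports.
the subtree at A composes to {out.1, out.2, t1.3, t3.3} {out.3} {t1.1} {t1.2} {t3.1} {t3.2} on (t3, t1); out.j = own outer ports
the subtree at B composes to {out.1, t4.2} {out.2, t1.3, t3.3} {out.3} {t1.1} {t1.2} {t3.1} {t3.2} {t4.1, t4.3} on (t3, t1, t4); out.j = own outer ports
the subtree at C composes to {out.1, t2.1, t4.2} {out.2} {out.3, t1.3, t3.3} {t1.1} {t1.2} {t2.2, t5.1, t5.2, t5.3} {t2.3} {t3.1} {t3.2} {t4.1, t4.3} on (t3, t1, t4, t5, t2); out.j = own outer ports


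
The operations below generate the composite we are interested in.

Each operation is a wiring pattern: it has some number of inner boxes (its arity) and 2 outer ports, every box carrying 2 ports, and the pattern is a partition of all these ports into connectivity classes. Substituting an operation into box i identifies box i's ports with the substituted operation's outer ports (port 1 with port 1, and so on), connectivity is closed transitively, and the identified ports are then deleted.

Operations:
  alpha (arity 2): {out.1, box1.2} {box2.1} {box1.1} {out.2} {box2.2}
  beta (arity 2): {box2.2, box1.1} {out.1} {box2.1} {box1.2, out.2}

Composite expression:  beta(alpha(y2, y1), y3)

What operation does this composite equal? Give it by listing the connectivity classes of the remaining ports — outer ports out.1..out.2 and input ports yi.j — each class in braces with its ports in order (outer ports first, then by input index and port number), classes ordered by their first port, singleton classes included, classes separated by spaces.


{out.1} {out.2} {y1.1} {y1.2} {y2.1} {y2.2, y3.2} {y3.1}

Substituting into beta glues patterns; closure does the rest.
composing alpha on (y2, y1), with out.j its own outer ports: {out.1, y2.2} {out.2} {y1.1} {y1.2} {y2.1}
composing beta on (y2, y1, y3), with out.j its own outer ports: {out.1} {out.2} {y1.1} {y1.2} {y2.1} {y2.2, y3.2} {y3.1}


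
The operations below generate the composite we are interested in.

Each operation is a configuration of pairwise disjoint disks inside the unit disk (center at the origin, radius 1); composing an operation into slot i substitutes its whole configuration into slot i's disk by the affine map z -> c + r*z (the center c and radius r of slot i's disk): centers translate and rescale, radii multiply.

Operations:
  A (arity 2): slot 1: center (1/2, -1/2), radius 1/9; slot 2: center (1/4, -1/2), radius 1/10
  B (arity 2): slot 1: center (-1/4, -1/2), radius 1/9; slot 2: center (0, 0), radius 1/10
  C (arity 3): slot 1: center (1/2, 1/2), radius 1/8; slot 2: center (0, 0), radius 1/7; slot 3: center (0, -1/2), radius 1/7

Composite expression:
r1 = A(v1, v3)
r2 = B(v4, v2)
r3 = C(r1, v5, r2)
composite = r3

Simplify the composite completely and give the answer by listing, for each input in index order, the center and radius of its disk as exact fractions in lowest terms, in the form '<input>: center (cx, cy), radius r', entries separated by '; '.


v1: center (9/16, 7/16), radius 1/72; v2: center (0, -1/2), radius 1/70; v3: center (17/32, 7/16), radius 1/80; v4: center (-1/28, -4/7), radius 1/63; v5: center (0, 0), radius 1/7

Only the slot chain above each v matters under C; compose those maps.
input v1: composing its 2 substitution steps yields center (9/16, 7/16), radius 1/72
input v3: composing its 2 substitution steps yields center (17/32, 7/16), radius 1/80
input v5: composing its 1 substitution step yields center (0, 0), radius 1/7
input v4: composing its 2 substitution steps yields center (-1/28, -4/7), radius 1/63
input v2: composing its 2 substitution steps yields center (0, -1/2), radius 1/70


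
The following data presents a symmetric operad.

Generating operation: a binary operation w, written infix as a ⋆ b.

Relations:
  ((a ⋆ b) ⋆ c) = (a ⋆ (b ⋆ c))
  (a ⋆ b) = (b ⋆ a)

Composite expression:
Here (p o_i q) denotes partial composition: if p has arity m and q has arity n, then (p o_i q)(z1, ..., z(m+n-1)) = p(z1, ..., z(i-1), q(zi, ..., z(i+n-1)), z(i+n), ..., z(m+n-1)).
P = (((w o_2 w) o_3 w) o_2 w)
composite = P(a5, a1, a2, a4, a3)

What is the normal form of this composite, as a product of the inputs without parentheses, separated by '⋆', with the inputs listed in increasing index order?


a1 ⋆ a2 ⋆ a3 ⋆ a4 ⋆ a5

Key point: w commutes, so take the a-inputs in any fixed order.
(a1 ⋆ a2) flattens to a1 ⋆ a2
(a4 ⋆ a3) flattens to a4 ⋆ a3
((a1 ⋆ a2) ⋆ (a4 ⋆ a3)) flattens to a1 ⋆ a2 ⋆ a4 ⋆ a3
(a5 ⋆ ((a1 ⋆ a2) ⋆ (a4 ⋆ a3))) flattens to a5 ⋆ a1 ⋆ a2 ⋆ a4 ⋆ a3
the factors in increasing index order: a1 ⋆ a2 ⋆ a3 ⋆ a4 ⋆ a5


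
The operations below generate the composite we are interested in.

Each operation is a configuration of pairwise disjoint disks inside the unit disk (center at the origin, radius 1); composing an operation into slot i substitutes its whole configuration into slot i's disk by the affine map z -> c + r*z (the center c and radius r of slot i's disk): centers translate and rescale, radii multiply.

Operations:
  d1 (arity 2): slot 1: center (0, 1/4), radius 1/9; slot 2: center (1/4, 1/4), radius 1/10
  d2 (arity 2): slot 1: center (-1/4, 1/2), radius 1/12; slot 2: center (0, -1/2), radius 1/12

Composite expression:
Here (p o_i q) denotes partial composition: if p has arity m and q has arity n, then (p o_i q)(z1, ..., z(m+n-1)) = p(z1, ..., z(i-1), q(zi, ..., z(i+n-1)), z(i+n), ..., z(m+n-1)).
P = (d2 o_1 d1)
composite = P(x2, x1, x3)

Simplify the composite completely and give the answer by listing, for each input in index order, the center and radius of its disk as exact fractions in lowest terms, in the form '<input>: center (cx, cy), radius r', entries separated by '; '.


x1: center (-11/48, 25/48), radius 1/120; x2: center (-1/4, 25/48), radius 1/108; x3: center (0, -1/2), radius 1/12


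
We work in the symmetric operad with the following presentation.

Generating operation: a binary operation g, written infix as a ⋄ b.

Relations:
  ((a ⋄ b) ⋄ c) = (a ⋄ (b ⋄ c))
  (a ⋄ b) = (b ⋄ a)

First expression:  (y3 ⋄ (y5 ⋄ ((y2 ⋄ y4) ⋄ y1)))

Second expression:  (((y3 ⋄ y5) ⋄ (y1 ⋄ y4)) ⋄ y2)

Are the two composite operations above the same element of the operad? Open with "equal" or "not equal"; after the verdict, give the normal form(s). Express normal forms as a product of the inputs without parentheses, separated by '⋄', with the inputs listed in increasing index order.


Reducing the first expression gives y1 ⋄ y2 ⋄ y3 ⋄ y4 ⋄ y5
Reducing the second expression gives y1 ⋄ y2 ⋄ y3 ⋄ y4 ⋄ y5
The forms coincide; equal.

equal — both sides give y1 ⋄ y2 ⋄ y3 ⋄ y4 ⋄ y5


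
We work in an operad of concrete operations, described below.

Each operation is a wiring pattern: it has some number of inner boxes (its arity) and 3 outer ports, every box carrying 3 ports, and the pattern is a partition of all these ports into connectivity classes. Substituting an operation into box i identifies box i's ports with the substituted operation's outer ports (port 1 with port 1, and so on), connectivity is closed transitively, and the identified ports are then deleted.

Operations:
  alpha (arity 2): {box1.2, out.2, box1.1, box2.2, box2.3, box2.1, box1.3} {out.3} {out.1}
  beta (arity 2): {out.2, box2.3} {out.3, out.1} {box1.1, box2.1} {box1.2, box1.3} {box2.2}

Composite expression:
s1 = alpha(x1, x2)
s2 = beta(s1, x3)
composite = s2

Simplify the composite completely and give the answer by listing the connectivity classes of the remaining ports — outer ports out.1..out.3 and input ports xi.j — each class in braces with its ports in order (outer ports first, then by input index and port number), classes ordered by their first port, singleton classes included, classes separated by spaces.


{out.1, out.3} {out.2, x3.3} {x1.1, x1.2, x1.3, x2.1, x2.2, x2.3} {x3.1} {x3.2}

Connectivity passes through glued beta-boundaries; trace each wire chain.
through alpha, on inputs (x1, x2): {out.1} {out.2, x1.1, x1.2, x1.3, x2.1, x2.2, x2.3} {out.3} (out.j = stage outer ports)
through beta, on inputs (x1, x2, x3): {out.1, out.3} {out.2, x3.3} {x1.1, x1.2, x1.3, x2.1, x2.2, x2.3} {x3.1} {x3.2} (out.j = stage outer ports)


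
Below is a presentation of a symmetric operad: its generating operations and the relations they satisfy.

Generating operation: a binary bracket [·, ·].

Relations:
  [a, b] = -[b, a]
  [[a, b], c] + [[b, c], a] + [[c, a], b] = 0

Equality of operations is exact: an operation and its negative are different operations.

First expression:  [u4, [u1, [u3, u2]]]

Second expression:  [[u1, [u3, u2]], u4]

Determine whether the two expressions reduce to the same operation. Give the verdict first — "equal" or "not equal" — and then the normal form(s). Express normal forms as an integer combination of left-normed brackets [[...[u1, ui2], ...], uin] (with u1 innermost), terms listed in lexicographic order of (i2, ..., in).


not equal — first [[[u1, u2], u3], u4] - [[[u1, u3], u2], u4], second -[[[u1, u2], u3], u4] + [[[u1, u3], u2], u4]

The first expression reduces to [[[u1, u2], u3], u4] - [[[u1, u3], u2], u4]
The second expression reduces to -[[[u1, u2], u3], u4] + [[[u1, u3], u2], u4]
The forms do not match — not equal.


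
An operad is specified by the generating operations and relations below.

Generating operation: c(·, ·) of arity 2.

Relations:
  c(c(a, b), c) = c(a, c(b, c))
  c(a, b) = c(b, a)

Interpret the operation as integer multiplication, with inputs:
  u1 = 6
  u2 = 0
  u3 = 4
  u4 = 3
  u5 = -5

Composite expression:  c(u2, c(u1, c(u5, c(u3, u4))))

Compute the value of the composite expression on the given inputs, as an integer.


c(u3, u4) = 12
c(u5, c(u3, u4)) = -60
c(u1, c(u5, c(u3, u4))) = -360
c(u2, c(u1, c(u5, c(u3, u4)))) = 0

0


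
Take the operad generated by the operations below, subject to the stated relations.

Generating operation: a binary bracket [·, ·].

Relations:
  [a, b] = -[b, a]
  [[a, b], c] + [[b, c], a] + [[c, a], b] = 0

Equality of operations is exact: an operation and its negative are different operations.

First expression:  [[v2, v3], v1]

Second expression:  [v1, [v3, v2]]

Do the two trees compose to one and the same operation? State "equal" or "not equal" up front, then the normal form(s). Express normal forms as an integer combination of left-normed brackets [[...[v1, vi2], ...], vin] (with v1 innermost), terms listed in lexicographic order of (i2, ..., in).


Normal form of the first expression: -[[v1, v2], v3] + [[v1, v3], v2]
Normal form of the second expression: -[[v1, v2], v3] + [[v1, v3], v2]
Both agree, so they are equal.

equal — both sides give -[[v1, v2], v3] + [[v1, v3], v2]


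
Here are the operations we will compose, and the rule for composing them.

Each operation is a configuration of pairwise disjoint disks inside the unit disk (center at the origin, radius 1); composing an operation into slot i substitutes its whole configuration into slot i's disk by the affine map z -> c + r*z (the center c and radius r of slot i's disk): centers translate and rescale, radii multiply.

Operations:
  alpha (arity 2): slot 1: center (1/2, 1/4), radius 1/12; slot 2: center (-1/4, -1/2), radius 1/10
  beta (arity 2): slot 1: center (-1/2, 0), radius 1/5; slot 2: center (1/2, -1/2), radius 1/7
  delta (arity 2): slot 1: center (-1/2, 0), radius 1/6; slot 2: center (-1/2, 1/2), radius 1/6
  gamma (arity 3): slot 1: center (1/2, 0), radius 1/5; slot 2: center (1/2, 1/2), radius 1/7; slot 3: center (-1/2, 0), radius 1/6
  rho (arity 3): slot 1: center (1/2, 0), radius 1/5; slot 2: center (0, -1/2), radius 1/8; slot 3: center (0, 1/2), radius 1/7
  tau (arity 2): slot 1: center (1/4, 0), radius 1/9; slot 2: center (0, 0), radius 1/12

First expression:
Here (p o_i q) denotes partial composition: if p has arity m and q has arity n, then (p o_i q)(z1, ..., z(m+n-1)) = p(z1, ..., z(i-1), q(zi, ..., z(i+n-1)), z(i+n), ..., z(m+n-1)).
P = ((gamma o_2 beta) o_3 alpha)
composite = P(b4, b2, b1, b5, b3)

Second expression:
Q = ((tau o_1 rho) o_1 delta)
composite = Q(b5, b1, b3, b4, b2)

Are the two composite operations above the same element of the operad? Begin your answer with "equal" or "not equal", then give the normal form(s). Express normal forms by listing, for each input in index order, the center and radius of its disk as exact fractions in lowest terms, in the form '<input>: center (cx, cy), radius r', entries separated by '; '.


not equal — first b1: center (57/98, 85/196), radius 1/588; b2: center (3/7, 1/2), radius 1/35; b3: center (-1/2, 0), radius 1/6; b4: center (1/2, 0), radius 1/5; b5: center (111/196, 41/98), radius 1/490, second b1: center (53/180, 1/90), radius 1/270; b2: center (0, 0), radius 1/12; b3: center (1/4, -1/18), radius 1/72; b4: center (1/4, 1/18), radius 1/63; b5: center (53/180, 0), radius 1/270

Reducing the first expression gives b1: center (57/98, 85/196), radius 1/588; b2: center (3/7, 1/2), radius 1/35; b3: center (-1/2, 0), radius 1/6; b4: center (1/2, 0), radius 1/5; b5: center (111/196, 41/98), radius 1/490
Reducing the second expression gives b1: center (53/180, 1/90), radius 1/270; b2: center (0, 0), radius 1/12; b3: center (1/4, -1/18), radius 1/72; b4: center (1/4, 1/18), radius 1/63; b5: center (53/180, 0), radius 1/270
Distinct normal forms: not equal.


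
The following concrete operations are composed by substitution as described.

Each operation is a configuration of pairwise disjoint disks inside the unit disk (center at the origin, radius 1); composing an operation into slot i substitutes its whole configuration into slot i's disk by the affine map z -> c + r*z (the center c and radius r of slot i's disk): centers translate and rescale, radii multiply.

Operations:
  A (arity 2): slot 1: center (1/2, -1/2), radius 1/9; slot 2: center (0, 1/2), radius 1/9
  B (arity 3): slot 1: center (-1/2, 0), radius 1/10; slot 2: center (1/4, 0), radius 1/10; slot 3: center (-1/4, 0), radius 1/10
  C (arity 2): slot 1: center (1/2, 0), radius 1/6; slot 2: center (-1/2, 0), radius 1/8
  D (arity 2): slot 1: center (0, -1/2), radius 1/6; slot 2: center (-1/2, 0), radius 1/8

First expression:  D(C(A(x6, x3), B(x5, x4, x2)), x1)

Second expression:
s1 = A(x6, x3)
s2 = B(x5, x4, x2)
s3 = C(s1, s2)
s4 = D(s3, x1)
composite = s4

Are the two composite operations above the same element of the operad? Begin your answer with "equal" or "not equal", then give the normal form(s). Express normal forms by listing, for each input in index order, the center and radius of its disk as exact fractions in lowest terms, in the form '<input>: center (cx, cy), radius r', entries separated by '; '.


equal; both compose to x1: center (-1/2, 0), radius 1/8; x2: center (-17/192, -1/2), radius 1/480; x3: center (1/12, -35/72), radius 1/324; x4: center (-5/64, -1/2), radius 1/480; x5: center (-3/32, -1/2), radius 1/480; x6: center (7/72, -37/72), radius 1/324

Normal form of the first expression: x1: center (-1/2, 0), radius 1/8; x2: center (-17/192, -1/2), radius 1/480; x3: center (1/12, -35/72), radius 1/324; x4: center (-5/64, -1/2), radius 1/480; x5: center (-3/32, -1/2), radius 1/480; x6: center (7/72, -37/72), radius 1/324
Normal form of the second expression: x1: center (-1/2, 0), radius 1/8; x2: center (-17/192, -1/2), radius 1/480; x3: center (1/12, -35/72), radius 1/324; x4: center (-5/64, -1/2), radius 1/480; x5: center (-3/32, -1/2), radius 1/480; x6: center (7/72, -37/72), radius 1/324
Both agree, so they are equal.


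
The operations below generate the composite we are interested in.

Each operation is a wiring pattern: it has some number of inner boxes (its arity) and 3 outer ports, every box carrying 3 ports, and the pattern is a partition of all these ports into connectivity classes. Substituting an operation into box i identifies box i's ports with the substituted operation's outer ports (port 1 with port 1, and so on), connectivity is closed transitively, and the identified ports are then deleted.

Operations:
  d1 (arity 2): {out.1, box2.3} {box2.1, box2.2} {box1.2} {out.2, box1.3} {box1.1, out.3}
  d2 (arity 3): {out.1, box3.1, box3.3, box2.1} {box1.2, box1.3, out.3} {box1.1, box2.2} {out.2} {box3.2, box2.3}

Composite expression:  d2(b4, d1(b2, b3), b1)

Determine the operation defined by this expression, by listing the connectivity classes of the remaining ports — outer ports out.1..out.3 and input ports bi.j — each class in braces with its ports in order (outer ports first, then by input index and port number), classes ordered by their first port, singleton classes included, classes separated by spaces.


{out.1, b1.1, b1.3, b3.3} {out.2} {out.3, b4.2, b4.3} {b1.2, b2.1} {b2.2} {b2.3, b4.1} {b3.1, b3.2}

Two ports join when wires chain via d2-identified ports.
the subtree at d1 composes to {out.1, b3.3} {out.2, b2.3} {out.3, b2.1} {b2.2} {b3.1, b3.2} on (b2, b3); out.j = own outer ports
the subtree at d2 composes to {out.1, b1.1, b1.3, b3.3} {out.2} {out.3, b4.2, b4.3} {b1.2, b2.1} {b2.2} {b2.3, b4.1} {b3.1, b3.2} on (b4, b2, b3, b1); out.j = own outer ports


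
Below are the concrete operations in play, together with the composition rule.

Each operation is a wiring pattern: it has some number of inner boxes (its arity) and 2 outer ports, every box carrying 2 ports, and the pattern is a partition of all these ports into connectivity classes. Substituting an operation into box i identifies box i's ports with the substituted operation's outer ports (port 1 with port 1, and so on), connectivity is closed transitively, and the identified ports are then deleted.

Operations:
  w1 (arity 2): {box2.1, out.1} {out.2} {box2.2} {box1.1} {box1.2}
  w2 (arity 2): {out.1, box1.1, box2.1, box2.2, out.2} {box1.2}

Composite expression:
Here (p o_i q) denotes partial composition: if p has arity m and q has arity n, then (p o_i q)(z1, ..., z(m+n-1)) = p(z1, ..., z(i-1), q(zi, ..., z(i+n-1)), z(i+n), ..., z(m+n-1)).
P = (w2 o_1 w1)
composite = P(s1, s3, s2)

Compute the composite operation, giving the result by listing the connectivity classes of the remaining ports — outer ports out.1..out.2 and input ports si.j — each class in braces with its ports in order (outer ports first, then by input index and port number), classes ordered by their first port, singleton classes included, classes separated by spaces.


{out.1, out.2, s2.1, s2.2, s3.1} {s1.1} {s1.2} {s3.2}

Connectivity passes through glued w2-boundaries; trace each wire chain.
through w1, on inputs (s1, s3): {out.1, s3.1} {out.2} {s1.1} {s1.2} {s3.2} (out.j = stage outer ports)
through w2, on inputs (s1, s3, s2): {out.1, out.2, s2.1, s2.2, s3.1} {s1.1} {s1.2} {s3.2} (out.j = stage outer ports)


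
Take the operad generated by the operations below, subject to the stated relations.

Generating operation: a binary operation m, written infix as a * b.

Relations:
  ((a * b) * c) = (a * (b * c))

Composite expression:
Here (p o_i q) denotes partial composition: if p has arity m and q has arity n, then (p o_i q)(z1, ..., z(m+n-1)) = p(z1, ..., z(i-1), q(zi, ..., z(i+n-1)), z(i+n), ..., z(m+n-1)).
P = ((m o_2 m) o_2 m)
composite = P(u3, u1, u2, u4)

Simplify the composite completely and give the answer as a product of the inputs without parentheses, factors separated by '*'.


u3 * u1 * u2 * u4

The m-tree's shape is irrelevant; the u-reading-order decides.
(u1 * u2) reduces to u1 * u2
((u1 * u2) * u4) reduces to u1 * u2 * u4
(u3 * ((u1 * u2) * u4)) reduces to u3 * u1 * u2 * u4


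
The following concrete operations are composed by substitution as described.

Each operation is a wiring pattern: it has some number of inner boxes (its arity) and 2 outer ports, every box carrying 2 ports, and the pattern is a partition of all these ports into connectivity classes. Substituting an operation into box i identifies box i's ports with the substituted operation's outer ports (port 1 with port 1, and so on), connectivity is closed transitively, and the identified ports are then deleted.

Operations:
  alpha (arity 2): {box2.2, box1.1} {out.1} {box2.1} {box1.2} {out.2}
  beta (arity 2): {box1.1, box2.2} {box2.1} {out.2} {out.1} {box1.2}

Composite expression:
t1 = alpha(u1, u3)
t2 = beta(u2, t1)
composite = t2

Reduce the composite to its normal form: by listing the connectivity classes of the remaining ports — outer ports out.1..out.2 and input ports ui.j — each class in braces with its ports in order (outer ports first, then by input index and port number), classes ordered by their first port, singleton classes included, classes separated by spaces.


{out.1} {out.2} {u1.1, u3.2} {u1.2} {u2.1} {u2.2} {u3.1}

Reachability decides: close wires over beta-identified ports.
composing alpha on (u1, u3), with out.j its own outer ports: {out.1} {out.2} {u1.1, u3.2} {u1.2} {u3.1}
composing beta on (u2, u1, u3), with out.j its own outer ports: {out.1} {out.2} {u1.1, u3.2} {u1.2} {u2.1} {u2.2} {u3.1}


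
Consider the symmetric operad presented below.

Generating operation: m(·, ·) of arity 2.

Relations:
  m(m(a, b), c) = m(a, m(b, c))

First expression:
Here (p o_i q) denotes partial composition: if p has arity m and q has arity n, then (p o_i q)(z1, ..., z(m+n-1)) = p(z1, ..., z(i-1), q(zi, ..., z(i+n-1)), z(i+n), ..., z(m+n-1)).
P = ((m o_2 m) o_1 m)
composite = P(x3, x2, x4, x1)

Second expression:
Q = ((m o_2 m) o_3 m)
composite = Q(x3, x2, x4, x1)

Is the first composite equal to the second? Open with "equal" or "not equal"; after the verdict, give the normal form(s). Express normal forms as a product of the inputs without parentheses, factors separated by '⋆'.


The first expression reduces to x3 ⋆ x2 ⋆ x4 ⋆ x1
The second expression reduces to x3 ⋆ x2 ⋆ x4 ⋆ x1
The forms coincide; equal.

equal: each reduces to x3 ⋆ x2 ⋆ x4 ⋆ x1


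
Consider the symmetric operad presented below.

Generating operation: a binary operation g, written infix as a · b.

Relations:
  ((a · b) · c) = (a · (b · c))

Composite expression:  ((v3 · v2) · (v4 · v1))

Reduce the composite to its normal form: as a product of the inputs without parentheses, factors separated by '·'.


v3 · v2 · v4 · v1

Every regrouping of g is equal, so read the v-inputs in written order.
(v3 · v2) spells out as v3 · v2
(v4 · v1) spells out as v4 · v1
((v3 · v2) · (v4 · v1)) spells out as v3 · v2 · v4 · v1


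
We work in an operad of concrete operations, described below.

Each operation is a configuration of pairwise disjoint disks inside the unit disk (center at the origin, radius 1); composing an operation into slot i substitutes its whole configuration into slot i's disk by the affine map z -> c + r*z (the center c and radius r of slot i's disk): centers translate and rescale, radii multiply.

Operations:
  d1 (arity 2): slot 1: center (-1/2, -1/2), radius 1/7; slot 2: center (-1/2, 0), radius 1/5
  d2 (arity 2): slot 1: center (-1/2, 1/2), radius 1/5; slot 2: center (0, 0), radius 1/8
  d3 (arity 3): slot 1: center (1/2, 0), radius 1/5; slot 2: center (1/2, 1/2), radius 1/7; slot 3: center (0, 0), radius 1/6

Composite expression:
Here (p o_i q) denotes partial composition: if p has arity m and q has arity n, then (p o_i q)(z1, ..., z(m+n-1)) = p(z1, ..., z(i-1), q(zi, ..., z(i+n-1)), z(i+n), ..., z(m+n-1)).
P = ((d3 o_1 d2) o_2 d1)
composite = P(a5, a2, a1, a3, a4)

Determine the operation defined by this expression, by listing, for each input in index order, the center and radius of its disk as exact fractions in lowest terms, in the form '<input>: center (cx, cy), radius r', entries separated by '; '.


a1: center (39/80, 0), radius 1/200; a2: center (39/80, -1/80), radius 1/280; a3: center (1/2, 1/2), radius 1/7; a4: center (0, 0), radius 1/6; a5: center (2/5, 1/10), radius 1/25


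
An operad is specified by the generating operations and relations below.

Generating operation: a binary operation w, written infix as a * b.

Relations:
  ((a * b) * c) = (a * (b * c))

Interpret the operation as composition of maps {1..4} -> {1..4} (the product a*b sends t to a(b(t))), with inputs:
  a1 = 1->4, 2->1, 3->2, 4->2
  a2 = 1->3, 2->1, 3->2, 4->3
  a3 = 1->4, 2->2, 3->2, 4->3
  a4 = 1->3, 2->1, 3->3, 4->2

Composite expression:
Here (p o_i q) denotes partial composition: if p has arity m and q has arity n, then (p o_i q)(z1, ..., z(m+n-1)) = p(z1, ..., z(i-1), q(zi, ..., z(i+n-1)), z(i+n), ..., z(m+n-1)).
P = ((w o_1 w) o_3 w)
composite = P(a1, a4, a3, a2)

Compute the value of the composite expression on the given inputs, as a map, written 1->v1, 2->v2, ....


(a1 * a4) = 1->2, 2->4, 3->2, 4->1
(a3 * a2) = 1->2, 2->4, 3->2, 4->2
((a1 * a4) * (a3 * a2)) = 1->4, 2->1, 3->4, 4->4

1->4, 2->1, 3->4, 4->4


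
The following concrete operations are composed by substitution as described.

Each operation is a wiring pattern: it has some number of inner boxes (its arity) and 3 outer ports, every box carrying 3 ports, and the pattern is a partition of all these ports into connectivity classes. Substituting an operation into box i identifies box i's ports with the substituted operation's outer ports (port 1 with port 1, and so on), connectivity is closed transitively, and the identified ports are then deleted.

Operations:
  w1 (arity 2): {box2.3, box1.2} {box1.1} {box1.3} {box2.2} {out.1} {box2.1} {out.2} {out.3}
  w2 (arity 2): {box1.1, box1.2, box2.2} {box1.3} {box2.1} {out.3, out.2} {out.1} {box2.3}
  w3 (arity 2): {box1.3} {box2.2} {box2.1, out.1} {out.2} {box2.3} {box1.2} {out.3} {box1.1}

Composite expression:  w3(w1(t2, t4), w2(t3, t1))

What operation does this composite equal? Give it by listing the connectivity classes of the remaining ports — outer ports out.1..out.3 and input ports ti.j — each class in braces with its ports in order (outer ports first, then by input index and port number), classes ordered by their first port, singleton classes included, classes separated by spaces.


{out.1} {out.2} {out.3} {t1.1} {t1.2, t3.1, t3.2} {t1.3} {t2.1} {t2.2, t4.3} {t2.3} {t3.3} {t4.1} {t4.2}

After gluing at w3, chains via deleted ports link the t-ports.
composing w1 on (t2, t4), with out.j its own outer ports: {out.1} {out.2} {out.3} {t2.1} {t2.2, t4.3} {t2.3} {t4.1} {t4.2}
composing w2 on (t3, t1), with out.j its own outer ports: {out.1} {out.2, out.3} {t1.1} {t1.2, t3.1, t3.2} {t1.3} {t3.3}
composing w3 on (t2, t4, t3, t1), with out.j its own outer ports: {out.1} {out.2} {out.3} {t1.1} {t1.2, t3.1, t3.2} {t1.3} {t2.1} {t2.2, t4.3} {t2.3} {t3.3} {t4.1} {t4.2}


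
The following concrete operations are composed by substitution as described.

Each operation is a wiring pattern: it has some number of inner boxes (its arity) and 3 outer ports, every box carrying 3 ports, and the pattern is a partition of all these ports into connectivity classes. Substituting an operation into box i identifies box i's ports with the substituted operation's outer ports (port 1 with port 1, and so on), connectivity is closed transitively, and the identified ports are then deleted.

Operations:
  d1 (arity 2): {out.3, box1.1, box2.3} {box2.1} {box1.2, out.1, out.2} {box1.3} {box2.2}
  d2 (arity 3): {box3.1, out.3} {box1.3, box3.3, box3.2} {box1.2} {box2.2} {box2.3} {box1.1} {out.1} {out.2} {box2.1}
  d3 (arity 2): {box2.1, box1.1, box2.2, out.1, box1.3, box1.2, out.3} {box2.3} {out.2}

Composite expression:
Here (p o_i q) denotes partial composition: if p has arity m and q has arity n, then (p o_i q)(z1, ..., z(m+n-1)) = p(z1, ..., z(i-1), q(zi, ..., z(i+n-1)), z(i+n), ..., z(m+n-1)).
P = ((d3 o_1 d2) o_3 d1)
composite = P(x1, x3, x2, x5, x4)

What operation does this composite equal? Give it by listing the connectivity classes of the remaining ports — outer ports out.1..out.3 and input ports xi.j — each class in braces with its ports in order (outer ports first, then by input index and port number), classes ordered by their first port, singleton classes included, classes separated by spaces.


{out.1, out.3, x1.3, x2.1, x2.2, x4.1, x4.2, x5.3} {out.2} {x1.1} {x1.2} {x2.3} {x3.1} {x3.2} {x3.3} {x4.3} {x5.1} {x5.2}

Treat the ports identified at d3 as solder joints: merge, then drop.
the subtree at d1 composes to {out.1, out.2, x2.2} {out.3, x2.1, x5.3} {x2.3} {x5.1} {x5.2} on (x2, x5); out.j = own outer ports
the subtree at d2 composes to {out.1} {out.2} {out.3, x1.3, x2.1, x2.2, x5.3} {x1.1} {x1.2} {x2.3} {x3.1} {x3.2} {x3.3} {x5.1} {x5.2} on (x1, x3, x2, x5); out.j = own outer ports
the subtree at d3 composes to {out.1, out.3, x1.3, x2.1, x2.2, x4.1, x4.2, x5.3} {out.2} {x1.1} {x1.2} {x2.3} {x3.1} {x3.2} {x3.3} {x4.3} {x5.1} {x5.2} on (x1, x3, x2, x5, x4); out.j = own outer ports


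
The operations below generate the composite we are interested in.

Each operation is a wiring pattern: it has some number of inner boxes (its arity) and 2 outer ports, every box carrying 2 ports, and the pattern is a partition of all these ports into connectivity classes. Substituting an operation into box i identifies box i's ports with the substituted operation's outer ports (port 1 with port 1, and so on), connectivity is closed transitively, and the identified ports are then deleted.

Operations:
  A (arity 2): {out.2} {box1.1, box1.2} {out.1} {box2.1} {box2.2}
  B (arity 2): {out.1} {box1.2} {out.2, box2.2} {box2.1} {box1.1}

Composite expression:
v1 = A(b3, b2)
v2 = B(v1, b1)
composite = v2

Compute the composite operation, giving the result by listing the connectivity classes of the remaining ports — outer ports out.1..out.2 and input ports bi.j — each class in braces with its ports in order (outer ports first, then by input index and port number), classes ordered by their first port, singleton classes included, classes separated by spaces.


{out.1} {out.2, b1.2} {b1.1} {b2.1} {b2.2} {b3.1, b3.2}

Treat the ports identified at B as solder joints: merge, then drop.
the subtree at A composes to {out.1} {out.2} {b2.1} {b2.2} {b3.1, b3.2} on (b3, b2); out.j = own outer ports
the subtree at B composes to {out.1} {out.2, b1.2} {b1.1} {b2.1} {b2.2} {b3.1, b3.2} on (b3, b2, b1); out.j = own outer ports


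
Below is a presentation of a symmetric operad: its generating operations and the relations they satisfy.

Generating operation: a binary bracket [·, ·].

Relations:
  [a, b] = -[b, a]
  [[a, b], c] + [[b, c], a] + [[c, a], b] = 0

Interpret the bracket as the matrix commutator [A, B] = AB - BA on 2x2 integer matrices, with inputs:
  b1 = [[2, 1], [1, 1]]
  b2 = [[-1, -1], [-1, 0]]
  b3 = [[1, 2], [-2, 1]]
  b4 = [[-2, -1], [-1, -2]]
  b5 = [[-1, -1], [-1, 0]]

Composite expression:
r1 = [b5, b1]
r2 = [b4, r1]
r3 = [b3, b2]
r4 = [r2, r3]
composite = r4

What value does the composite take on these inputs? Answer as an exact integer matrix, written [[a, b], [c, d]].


[b5, b1] = [[0, 0], [0, 0]]
[b4, [b5, b1]] = [[0, 0], [0, 0]]
[b3, b2] = [[-4, 2], [2, 4]]
[[b4, [b5, b1]], [b3, b2]] = [[0, 0], [0, 0]]

[[0, 0], [0, 0]]


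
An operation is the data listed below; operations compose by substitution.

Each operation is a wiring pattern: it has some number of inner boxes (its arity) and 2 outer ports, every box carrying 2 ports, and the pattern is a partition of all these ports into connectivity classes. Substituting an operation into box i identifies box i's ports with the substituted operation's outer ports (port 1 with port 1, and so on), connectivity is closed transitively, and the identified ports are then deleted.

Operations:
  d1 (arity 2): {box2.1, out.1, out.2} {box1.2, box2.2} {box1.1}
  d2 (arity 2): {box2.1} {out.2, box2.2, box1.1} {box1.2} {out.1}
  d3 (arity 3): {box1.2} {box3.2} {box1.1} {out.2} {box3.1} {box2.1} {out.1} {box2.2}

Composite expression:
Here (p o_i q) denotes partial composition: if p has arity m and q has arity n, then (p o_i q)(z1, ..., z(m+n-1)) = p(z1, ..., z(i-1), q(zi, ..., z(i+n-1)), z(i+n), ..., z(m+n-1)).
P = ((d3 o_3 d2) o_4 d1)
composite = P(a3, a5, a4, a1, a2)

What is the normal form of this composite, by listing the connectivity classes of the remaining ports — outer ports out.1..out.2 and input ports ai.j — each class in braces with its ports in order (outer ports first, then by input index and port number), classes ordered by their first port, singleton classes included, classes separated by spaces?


{out.1} {out.2} {a1.1} {a1.2, a2.2} {a2.1, a4.1} {a3.1} {a3.2} {a4.2} {a5.1} {a5.2}

Reachability decides: close wires over d3-identified ports.
after d1, the pattern on (a1, a2) reads {out.1, out.2, a2.1} {a1.1} {a1.2, a2.2} (out.j = its outer ports)
after d2, the pattern on (a4, a1, a2) reads {out.1} {out.2, a2.1, a4.1} {a1.1} {a1.2, a2.2} {a4.2} (out.j = its outer ports)
after d3, the pattern on (a3, a5, a4, a1, a2) reads {out.1} {out.2} {a1.1} {a1.2, a2.2} {a2.1, a4.1} {a3.1} {a3.2} {a4.2} {a5.1} {a5.2} (out.j = its outer ports)


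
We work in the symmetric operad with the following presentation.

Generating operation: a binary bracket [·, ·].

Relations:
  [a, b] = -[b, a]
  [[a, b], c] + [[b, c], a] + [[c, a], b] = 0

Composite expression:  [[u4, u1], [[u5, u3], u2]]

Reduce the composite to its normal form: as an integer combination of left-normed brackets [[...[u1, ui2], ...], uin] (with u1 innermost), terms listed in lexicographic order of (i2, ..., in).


-[[[[u1, u4], u2], u3], u5] + [[[[u1, u4], u2], u5], u3] + [[[[u1, u4], u3], u5], u2] - [[[[u1, u4], u5], u3], u2]


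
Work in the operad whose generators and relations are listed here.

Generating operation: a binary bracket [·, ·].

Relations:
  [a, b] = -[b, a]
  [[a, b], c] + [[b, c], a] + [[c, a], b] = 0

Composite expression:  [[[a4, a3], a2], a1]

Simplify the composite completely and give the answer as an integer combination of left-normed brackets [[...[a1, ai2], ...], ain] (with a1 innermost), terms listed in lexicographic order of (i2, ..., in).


A multilinear Lie element is pinned by a1-initial words (a1 innermost).
Composite bracket: [[[a4, a3], a2], a1]
Full expansion: 8 signed words from ab - ba (2^3 = 8).
Only words starting with a1 matter:
  from a1a2a3a4, sign -1: term -[[[a1, a2], a3], a4]
  from a1a2a4a3, sign +1: term +[[[a1, a2], a4], a3]
  from a1a3a4a2, sign +1: term +[[[a1, a3], a4], a2]
  from a1a4a3a2, sign -1: term -[[[a1, a4], a3], a2]

-[[[a1, a2], a3], a4] + [[[a1, a2], a4], a3] + [[[a1, a3], a4], a2] - [[[a1, a4], a3], a2]


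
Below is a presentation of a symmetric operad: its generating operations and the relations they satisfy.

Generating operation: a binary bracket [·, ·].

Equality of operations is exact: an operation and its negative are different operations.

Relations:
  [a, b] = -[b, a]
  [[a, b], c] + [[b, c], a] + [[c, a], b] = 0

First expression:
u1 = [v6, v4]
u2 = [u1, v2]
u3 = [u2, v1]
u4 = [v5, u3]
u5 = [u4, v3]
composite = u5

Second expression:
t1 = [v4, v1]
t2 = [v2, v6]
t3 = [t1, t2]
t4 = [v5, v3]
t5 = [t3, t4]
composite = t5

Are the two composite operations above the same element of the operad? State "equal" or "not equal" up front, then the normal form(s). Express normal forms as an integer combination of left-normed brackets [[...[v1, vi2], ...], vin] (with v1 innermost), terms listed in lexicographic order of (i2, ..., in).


not equal; the first gives [[[[[v1, v2], v4], v6], v5], v3] - [[[[[v1, v2], v6], v4], v5], v3] - [[[[[v1, v4], v6], v2], v5], v3] + [[[[[v1, v6], v4], v2], v5], v3] and the second [[[[[v1, v4], v2], v6], v3], v5] - [[[[[v1, v4], v2], v6], v5], v3] - [[[[[v1, v4], v6], v2], v3], v5] + [[[[[v1, v4], v6], v2], v5], v3]

The first expression reduces to [[[[[v1, v2], v4], v6], v5], v3] - [[[[[v1, v2], v6], v4], v5], v3] - [[[[[v1, v4], v6], v2], v5], v3] + [[[[[v1, v6], v4], v2], v5], v3]
The second expression reduces to [[[[[v1, v4], v2], v6], v3], v5] - [[[[[v1, v4], v2], v6], v5], v3] - [[[[[v1, v4], v6], v2], v3], v5] + [[[[[v1, v4], v6], v2], v5], v3]
Different reductions; not equal.


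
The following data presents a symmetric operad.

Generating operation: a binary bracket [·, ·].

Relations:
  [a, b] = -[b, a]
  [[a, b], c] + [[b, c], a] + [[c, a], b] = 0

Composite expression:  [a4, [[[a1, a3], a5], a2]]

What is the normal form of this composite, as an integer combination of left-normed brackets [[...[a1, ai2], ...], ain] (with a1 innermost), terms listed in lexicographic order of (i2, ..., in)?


-[[[[a1, a3], a5], a2], a4]


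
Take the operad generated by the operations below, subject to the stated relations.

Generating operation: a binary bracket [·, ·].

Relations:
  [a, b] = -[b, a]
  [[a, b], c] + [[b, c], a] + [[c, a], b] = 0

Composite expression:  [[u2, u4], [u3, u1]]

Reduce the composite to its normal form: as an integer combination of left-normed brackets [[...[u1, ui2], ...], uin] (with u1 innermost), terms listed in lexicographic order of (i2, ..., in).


Skip Jacobi rewriting: expand, keep u1-initial words, read off terms.
Composite bracket: [[u2, u4], [u3, u1]]
Applying ab - ba throughout gives 8 signed words (2^3 = 8).
Only words starting with u1 matter:
  word u1u3u2u4 has sign +1, contributing +[[[u1, u3], u2], u4]
  word u1u3u4u2 has sign -1, contributing -[[[u1, u3], u4], u2]

[[[u1, u3], u2], u4] - [[[u1, u3], u4], u2]


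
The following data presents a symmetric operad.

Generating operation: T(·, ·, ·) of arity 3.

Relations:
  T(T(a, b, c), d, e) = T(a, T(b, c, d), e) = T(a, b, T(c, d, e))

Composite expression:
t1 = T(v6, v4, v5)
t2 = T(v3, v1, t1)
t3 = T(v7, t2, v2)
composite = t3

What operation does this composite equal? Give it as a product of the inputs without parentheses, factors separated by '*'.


v7 * v3 * v1 * v6 * v4 * v5 * v2

Under associativity of T, the answer is the v's in reading order.
T(v6, v4, v5) reduces to v6 * v4 * v5
T(v3, v1, T(v6, v4, v5)) reduces to v3 * v1 * v6 * v4 * v5
T(v7, T(v3, v1, T(v6, v4, v5)), v2) reduces to v7 * v3 * v1 * v6 * v4 * v5 * v2
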